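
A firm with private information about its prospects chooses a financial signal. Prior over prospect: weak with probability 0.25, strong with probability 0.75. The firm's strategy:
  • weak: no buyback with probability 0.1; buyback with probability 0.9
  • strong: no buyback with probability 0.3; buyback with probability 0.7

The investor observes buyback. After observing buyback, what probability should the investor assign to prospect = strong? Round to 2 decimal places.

0.70

Apply Bayes' rule using the sender's strategy as the likelihood.
P(buyback) = 0.25·0.9 + 0.75·0.7 = 0.75
P(strong | buyback) = (0.75·0.7) / 0.75 = 0.525 / 0.75 = 0.7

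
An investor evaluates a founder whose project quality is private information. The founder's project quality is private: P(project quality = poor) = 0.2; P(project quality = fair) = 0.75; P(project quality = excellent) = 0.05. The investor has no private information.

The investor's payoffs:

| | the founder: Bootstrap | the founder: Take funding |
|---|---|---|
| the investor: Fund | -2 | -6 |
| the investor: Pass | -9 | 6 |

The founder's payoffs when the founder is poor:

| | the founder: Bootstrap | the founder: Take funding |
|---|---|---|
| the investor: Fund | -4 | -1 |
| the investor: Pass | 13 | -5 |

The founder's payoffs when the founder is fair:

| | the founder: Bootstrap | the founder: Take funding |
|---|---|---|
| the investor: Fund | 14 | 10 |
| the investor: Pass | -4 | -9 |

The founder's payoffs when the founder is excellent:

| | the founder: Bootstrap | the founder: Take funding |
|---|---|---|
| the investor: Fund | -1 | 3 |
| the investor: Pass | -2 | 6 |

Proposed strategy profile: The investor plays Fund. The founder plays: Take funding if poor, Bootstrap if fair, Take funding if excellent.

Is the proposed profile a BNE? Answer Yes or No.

The investor plays Fund: E[Fund] = 0.2·(-6) + 0.75·(-2) + 0.05·(-6) = -3; E[Pass] = -5.25. Best-responding. ✓
The founder (project quality poor), facing Fund: Bootstrap gives -4, Take funding gives -1. Proposed Take funding is best. ✓
The founder (project quality fair), facing Fund: Bootstrap gives 14, Take funding gives 10. Proposed Bootstrap is best. ✓
The founder (project quality excellent), facing Fund: Bootstrap gives -1, Take funding gives 3. Proposed Take funding is best. ✓

Yes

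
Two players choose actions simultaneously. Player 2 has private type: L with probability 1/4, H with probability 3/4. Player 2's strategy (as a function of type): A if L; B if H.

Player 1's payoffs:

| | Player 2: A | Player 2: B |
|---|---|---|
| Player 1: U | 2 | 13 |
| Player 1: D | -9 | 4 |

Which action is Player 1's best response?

U

Compute Player 1's expected payoff for each action, taking the expectation over Player 2's type.
E[U] = 1/4·(2) + 3/4·(13) = 41/4
E[D] = 1/4·(-9) + 3/4·(4) = 3/4
Best response: U (41/4 is the largest).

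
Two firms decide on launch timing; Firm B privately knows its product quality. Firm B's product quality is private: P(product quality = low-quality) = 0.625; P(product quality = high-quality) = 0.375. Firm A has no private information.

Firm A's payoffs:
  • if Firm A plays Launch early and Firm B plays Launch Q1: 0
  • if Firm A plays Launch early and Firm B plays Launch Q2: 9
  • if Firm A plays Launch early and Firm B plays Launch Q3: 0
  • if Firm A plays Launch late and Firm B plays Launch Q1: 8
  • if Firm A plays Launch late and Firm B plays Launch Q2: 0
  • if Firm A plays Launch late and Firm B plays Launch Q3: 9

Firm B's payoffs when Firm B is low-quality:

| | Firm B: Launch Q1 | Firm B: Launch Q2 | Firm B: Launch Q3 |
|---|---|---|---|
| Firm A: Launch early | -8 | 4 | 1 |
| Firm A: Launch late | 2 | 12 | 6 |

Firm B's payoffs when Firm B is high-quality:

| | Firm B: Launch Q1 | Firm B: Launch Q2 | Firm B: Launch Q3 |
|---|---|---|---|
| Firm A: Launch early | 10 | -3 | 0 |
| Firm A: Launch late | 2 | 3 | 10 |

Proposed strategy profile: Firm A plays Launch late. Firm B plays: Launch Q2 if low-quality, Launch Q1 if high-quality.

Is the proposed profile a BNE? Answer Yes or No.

Firm A plays Launch late: E[Launch late] = 0.625·(0) + 0.375·(8) = 3; E[Launch early] = 5.625. Not best-responding. ✗
Firm B (product quality low-quality), facing Launch late: Launch Q1 gives 2, Launch Q2 gives 12, Launch Q3 gives 6. Proposed Launch Q2 is best. ✓
Firm B (product quality high-quality), facing Launch late: Launch Q1 gives 2, Launch Q2 gives 3, Launch Q3 gives 10. Proposed Launch Q1 is not best — profitable deviation exists. ✗

No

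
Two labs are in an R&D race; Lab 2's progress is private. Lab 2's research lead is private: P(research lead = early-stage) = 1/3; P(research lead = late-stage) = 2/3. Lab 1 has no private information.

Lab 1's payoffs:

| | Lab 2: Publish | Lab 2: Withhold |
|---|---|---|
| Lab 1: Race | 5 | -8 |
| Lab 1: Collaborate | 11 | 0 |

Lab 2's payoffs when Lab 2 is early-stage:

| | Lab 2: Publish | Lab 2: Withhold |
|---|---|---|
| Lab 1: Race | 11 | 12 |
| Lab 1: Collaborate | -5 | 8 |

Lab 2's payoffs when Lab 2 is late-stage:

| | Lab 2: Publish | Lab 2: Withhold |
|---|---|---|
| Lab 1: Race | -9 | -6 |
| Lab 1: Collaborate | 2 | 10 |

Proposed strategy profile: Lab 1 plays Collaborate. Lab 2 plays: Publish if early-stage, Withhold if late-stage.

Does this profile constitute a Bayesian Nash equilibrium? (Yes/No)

No

A profile is a BNE iff every type of every player is best-responding given beliefs about the other side.
Lab 1 plays Collaborate: E[Collaborate] = 1/3·(11) + 2/3·(0) = 11/3; E[Race] = -11/3. Best-responding. ✓
Lab 2 (research lead early-stage), facing Collaborate: Publish gives -5, Withhold gives 8. Proposed Publish is not best — profitable deviation exists. ✗
Lab 2 (research lead late-stage), facing Collaborate: Publish gives 2, Withhold gives 10. Proposed Withhold is best. ✓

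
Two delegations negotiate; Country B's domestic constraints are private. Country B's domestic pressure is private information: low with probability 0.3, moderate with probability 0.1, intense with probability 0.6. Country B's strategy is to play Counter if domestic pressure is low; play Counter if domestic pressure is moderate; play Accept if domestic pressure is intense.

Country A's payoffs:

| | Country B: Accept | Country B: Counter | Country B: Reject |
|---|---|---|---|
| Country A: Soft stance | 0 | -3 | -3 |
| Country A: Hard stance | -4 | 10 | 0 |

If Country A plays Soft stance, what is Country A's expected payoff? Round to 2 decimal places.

-1.20

Take the expectation over Country B's domestic pressure, weighting each type's action by its prior probability.
E[Soft stance] = 0.3·(-3) + 0.1·(-3) + 0.6·0 = (-0.9) + (-0.3) + 0 = -1.2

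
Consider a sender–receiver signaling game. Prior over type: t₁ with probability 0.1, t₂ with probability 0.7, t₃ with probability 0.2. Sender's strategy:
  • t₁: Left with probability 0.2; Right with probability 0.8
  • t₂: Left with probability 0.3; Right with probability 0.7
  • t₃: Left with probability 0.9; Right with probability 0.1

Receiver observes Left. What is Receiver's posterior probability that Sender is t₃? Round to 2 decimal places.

0.44

P(Left) = 0.1·0.2 + 0.7·0.3 + 0.2·0.9 = 0.41
P(t₃ | Left) = (0.2·0.9) / 0.41 = 0.18 / 0.41 = 0.439024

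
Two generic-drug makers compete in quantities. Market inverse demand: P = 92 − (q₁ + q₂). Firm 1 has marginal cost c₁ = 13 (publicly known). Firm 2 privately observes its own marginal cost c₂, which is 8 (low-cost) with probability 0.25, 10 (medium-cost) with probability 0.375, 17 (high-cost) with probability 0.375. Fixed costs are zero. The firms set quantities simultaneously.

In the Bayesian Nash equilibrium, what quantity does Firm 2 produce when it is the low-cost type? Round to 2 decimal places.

28.98

Type-c best response for Firm 2: q₂(c) = (92 − c)/2 − q₁/2.
Firm 1 maximizes expected profit; its first-order condition is 92 − 2q₁ − E[q₂] − 13 = 0.
Substituting E[q₂] and solving: E[c₂] = 12.125, so q₁ = (92 − 2·13 + 12.125)/3 = 26.0417.
q₂(low-cost) = (92 − 8 − 26.0417)/2 = 28.9792.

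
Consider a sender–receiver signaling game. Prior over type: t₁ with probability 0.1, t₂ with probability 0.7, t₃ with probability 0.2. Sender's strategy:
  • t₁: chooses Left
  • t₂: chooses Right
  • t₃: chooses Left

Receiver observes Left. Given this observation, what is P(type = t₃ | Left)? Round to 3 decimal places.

P(Left) = 0.1·1 + 0.7·0 + 0.2·1 = 0.3
P(t₃ | Left) = (0.2·1) / 0.3 = 0.2 / 0.3 = 0.666667

0.667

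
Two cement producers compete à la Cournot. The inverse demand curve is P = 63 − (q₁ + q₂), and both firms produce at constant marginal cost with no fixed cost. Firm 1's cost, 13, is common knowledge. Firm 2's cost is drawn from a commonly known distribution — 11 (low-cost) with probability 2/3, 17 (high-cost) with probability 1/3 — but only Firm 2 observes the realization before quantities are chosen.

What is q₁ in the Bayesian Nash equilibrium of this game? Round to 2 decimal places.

16.67

Firm 2 with cost c maximizes (63 − (q₁+q₂) − c)·q₂, giving q₂(c) = (63 − c − q₁)/2.
E[c₂] = 2/3·11 + 1/3·17 = 13
Firm 1's FOC against E[q₂] yields q₁ = (63 − 2·13 + E[c₂])/3 = (63 − 26 + 13)/3 = 16.6667.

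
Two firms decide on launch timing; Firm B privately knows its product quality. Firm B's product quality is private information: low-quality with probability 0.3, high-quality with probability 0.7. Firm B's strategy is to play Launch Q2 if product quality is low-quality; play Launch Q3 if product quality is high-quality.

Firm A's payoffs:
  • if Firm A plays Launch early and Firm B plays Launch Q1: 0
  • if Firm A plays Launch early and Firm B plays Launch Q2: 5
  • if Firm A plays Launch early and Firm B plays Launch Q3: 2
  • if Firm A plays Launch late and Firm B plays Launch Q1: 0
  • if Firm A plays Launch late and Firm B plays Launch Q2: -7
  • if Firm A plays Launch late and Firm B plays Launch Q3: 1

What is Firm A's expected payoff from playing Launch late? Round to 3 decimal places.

Take the expectation over Firm B's product quality, weighting each type's action by its prior probability.
E[Launch late] = 0.3·(-7) + 0.7·1 = (-2.1) + 0.7 = -1.4

-1.400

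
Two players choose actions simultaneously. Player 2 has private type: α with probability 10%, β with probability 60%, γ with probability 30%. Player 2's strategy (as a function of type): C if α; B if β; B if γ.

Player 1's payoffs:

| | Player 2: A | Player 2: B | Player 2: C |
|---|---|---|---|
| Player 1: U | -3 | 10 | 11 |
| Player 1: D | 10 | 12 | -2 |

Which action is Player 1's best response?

Compute Player 1's expected payoff for each action, taking the expectation over Player 2's type.
E[U] = 0.1·(11) + 0.6·(10) + 0.3·(10) = 10.1
E[D] = 0.1·(-2) + 0.6·(12) + 0.3·(12) = 10.6
Best response: D (10.6 is the largest).

D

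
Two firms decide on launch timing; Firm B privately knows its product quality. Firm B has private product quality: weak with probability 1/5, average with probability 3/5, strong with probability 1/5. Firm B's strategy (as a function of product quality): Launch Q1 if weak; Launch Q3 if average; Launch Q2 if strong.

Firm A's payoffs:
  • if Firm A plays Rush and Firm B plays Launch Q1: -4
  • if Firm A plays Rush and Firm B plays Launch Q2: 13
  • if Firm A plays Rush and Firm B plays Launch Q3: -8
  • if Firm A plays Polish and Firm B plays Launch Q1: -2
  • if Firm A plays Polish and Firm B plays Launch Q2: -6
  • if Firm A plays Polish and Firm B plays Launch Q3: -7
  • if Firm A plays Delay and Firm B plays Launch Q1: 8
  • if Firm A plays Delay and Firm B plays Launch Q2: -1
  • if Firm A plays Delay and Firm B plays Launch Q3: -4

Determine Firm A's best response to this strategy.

E[Rush] = 1/5·(-4) + 3/5·(-8) + 1/5·(13) = -3
E[Polish] = 1/5·(-2) + 3/5·(-7) + 1/5·(-6) = -29/5
E[Delay] = 1/5·(8) + 3/5·(-4) + 1/5·(-1) = -1
Best response: Delay (-1 is the largest).

Delay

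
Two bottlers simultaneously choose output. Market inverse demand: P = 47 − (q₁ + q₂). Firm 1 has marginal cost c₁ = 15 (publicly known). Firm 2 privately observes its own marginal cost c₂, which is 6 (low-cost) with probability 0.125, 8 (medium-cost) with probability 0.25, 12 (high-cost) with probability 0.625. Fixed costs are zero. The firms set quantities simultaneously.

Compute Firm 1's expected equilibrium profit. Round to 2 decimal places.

Type-c best response for Firm 2: q₂(c) = (47 − c)/2 − q₁/2.
Firm 1 maximizes expected profit; its first-order condition is 47 − 2q₁ − E[q₂] − 15 = 0.
Substituting E[q₂] and solving: E[c₂] = 10.25, so q₁ = (47 − 2·15 + 10.25)/3 = 9.08333.
E[P] = 47 − (q₁ + E[q₂]) = 24.0833; Firm 1's expected profit = (E[P] − 15)·q₁ = (24.0833 − 15)·9.08333 = 82.5069.

82.51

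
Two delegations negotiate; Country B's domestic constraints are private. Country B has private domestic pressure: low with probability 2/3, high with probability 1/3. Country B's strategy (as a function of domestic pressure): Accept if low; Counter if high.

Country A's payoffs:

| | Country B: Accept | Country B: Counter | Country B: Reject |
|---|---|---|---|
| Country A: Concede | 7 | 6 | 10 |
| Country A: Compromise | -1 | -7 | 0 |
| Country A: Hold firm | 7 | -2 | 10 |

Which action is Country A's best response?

E[Concede] = 2/3·(7) + 1/3·(6) = 20/3
E[Compromise] = 2/3·(-1) + 1/3·(-7) = -3
E[Hold firm] = 2/3·(7) + 1/3·(-2) = 4
Best response: Concede (20/3 is the largest).

Concede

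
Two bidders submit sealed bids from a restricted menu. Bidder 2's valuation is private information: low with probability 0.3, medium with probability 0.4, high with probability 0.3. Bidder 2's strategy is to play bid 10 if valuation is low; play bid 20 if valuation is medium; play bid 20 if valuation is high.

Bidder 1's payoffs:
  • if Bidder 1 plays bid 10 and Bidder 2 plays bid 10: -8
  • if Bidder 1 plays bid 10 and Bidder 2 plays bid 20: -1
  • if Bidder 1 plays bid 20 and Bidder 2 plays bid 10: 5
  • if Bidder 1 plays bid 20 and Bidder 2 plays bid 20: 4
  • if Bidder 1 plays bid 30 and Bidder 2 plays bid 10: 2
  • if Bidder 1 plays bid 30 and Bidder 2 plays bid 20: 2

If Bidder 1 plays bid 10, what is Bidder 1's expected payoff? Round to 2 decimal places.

E[bid 10] = 0.3·(-8) + 0.4·(-1) + 0.3·(-1) = (-2.4) + (-0.4) + (-0.3) = -3.1

-3.10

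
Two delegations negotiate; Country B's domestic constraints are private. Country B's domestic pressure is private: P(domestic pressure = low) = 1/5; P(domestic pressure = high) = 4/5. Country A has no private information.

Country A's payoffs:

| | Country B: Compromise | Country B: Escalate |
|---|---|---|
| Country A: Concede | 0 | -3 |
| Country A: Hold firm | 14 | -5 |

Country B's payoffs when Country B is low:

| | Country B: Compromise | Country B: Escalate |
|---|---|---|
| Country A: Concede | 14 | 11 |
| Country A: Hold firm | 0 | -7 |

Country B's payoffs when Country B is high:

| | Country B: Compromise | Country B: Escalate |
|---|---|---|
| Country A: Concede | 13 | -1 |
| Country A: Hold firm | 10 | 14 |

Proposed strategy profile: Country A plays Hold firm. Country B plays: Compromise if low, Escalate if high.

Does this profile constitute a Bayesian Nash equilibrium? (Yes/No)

Yes

A profile is a BNE iff every type of every player is best-responding given beliefs about the other side.
Country A plays Hold firm: E[Hold firm] = 1/5·(14) + 4/5·(-5) = -6/5; E[Concede] = -12/5. Best-responding. ✓
Country B (domestic pressure low), facing Hold firm: Compromise gives 0, Escalate gives -7. Proposed Compromise is best. ✓
Country B (domestic pressure high), facing Hold firm: Compromise gives 10, Escalate gives 14. Proposed Escalate is best. ✓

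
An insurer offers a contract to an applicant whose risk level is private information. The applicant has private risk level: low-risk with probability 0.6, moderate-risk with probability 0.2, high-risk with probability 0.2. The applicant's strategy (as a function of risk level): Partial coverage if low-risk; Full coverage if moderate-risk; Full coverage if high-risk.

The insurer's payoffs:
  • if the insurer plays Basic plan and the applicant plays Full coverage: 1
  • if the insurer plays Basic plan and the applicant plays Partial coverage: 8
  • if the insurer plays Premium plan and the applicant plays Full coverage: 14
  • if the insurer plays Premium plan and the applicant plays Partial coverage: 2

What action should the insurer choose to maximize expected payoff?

Premium plan

E[Basic plan] = 0.6·(8) + 0.2·(1) + 0.2·(1) = 5.2
E[Premium plan] = 0.6·(2) + 0.2·(14) + 0.2·(14) = 6.8
Best response: Premium plan (6.8 is the largest).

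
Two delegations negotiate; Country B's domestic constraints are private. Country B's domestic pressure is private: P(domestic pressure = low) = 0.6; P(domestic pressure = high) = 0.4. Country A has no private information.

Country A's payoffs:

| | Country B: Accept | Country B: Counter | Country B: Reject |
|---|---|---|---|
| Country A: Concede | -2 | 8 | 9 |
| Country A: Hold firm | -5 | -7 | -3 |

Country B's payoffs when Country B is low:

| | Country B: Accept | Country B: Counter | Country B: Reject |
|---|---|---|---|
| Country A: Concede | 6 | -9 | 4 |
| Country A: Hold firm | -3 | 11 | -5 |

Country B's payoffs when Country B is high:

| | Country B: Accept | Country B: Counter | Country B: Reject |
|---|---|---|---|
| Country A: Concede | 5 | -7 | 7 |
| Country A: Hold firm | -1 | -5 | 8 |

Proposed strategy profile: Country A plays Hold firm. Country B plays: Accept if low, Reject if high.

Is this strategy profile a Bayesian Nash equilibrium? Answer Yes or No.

No

Country A plays Hold firm: E[Hold firm] = 0.6·(-5) + 0.4·(-3) = -4.2; E[Concede] = 2.4. Not best-responding. ✗
Country B (domestic pressure low), facing Hold firm: Accept gives -3, Counter gives 11, Reject gives -5. Proposed Accept is not best — profitable deviation exists. ✗
Country B (domestic pressure high), facing Hold firm: Accept gives -1, Counter gives -5, Reject gives 8. Proposed Reject is best. ✓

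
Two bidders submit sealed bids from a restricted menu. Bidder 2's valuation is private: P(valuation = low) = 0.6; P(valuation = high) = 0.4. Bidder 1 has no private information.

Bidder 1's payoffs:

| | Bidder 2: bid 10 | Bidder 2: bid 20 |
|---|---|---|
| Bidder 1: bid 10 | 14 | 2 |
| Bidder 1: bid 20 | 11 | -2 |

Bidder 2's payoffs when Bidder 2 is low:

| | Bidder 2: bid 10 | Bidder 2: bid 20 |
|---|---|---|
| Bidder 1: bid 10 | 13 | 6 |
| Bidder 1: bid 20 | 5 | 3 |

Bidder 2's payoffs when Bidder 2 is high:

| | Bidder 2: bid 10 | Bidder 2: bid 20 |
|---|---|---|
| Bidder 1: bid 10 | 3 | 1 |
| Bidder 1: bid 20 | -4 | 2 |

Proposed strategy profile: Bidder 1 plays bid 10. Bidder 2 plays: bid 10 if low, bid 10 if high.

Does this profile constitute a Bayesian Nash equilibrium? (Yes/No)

A profile is a BNE iff every type of every player is best-responding given beliefs about the other side.
Bidder 1 plays bid 10: E[bid 10] = 0.6·(14) + 0.4·(14) = 14; E[bid 20] = 11. Best-responding. ✓
Bidder 2 (valuation low), facing bid 10: bid 10 gives 13, bid 20 gives 6. Proposed bid 10 is best. ✓
Bidder 2 (valuation high), facing bid 10: bid 10 gives 3, bid 20 gives 1. Proposed bid 10 is best. ✓

Yes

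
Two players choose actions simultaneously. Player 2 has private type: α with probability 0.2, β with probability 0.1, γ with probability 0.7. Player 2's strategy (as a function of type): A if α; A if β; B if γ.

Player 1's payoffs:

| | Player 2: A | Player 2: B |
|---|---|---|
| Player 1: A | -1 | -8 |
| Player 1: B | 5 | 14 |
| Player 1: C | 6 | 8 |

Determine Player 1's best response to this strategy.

B

Compute Player 1's expected payoff for each action, taking the expectation over Player 2's type.
E[A] = 0.2·(-1) + 0.1·(-1) + 0.7·(-8) = -5.9
E[B] = 0.2·(5) + 0.1·(5) + 0.7·(14) = 11.3
E[C] = 0.2·(6) + 0.1·(6) + 0.7·(8) = 7.4
Best response: B (11.3 is the largest).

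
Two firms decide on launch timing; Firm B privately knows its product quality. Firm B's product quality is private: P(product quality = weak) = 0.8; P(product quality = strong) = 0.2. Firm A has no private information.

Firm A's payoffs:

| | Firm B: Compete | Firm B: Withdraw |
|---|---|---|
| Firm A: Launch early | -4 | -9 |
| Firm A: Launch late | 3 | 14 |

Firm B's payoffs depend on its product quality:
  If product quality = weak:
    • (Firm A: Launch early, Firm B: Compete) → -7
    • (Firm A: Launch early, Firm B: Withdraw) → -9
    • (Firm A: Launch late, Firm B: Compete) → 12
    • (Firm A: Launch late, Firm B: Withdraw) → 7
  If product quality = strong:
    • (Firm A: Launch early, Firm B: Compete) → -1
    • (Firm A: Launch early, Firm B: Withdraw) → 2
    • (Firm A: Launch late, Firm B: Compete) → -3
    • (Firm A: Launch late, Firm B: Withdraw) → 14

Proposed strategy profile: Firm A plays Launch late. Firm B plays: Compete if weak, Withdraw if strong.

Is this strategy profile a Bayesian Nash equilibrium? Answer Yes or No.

Firm A plays Launch late: E[Launch late] = 0.8·(3) + 0.2·(14) = 5.2; E[Launch early] = -5. Best-responding. ✓
Firm B (product quality weak), facing Launch late: Compete gives 12, Withdraw gives 7. Proposed Compete is best. ✓
Firm B (product quality strong), facing Launch late: Compete gives -3, Withdraw gives 14. Proposed Withdraw is best. ✓

Yes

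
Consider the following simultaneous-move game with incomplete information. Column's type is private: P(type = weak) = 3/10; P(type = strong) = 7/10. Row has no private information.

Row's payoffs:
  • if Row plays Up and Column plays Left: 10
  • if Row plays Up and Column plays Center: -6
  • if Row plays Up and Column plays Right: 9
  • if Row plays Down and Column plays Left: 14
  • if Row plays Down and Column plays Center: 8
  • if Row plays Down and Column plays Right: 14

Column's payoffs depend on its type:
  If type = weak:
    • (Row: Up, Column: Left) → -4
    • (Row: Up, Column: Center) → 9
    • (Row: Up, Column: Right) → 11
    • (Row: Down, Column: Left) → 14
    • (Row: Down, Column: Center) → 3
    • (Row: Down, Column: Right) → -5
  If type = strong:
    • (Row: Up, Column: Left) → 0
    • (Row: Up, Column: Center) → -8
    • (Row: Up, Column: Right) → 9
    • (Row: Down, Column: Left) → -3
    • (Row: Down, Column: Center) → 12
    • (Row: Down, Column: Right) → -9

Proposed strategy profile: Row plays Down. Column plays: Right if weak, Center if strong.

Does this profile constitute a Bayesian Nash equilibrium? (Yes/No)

A profile is a BNE iff every type of every player is best-responding given beliefs about the other side.
Row plays Down: E[Down] = 3/10·(14) + 7/10·(8) = 49/5; E[Up] = -3/2. Best-responding. ✓
Column (type weak), facing Down: Left gives 14, Center gives 3, Right gives -5. Proposed Right is not best — profitable deviation exists. ✗
Column (type strong), facing Down: Left gives -3, Center gives 12, Right gives -9. Proposed Center is best. ✓

No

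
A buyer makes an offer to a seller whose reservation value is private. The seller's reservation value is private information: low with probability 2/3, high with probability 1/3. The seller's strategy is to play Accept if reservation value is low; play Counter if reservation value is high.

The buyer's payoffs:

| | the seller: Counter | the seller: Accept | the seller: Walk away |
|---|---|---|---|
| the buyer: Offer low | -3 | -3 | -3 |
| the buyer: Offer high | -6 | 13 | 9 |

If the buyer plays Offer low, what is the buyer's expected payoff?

-3

E[Offer low] = 2/3·(-3) + 1/3·(-3) = (-2) + (-1) = -3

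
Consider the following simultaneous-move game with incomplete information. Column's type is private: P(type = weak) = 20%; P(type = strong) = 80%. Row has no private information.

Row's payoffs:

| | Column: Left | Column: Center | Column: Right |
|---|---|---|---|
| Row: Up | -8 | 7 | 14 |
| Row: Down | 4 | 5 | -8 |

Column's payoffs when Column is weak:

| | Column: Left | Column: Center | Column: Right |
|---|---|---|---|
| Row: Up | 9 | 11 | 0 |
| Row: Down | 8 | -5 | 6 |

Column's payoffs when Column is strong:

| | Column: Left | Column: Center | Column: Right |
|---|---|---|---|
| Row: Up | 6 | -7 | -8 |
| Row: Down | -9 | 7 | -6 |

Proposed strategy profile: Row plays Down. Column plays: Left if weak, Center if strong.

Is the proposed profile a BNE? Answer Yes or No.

Row plays Down: E[Down] = 0.2·(4) + 0.8·(5) = 4.8; E[Up] = 4. Best-responding. ✓
Column (type weak), facing Down: Left gives 8, Center gives -5, Right gives 6. Proposed Left is best. ✓
Column (type strong), facing Down: Left gives -9, Center gives 7, Right gives -6. Proposed Center is best. ✓

Yes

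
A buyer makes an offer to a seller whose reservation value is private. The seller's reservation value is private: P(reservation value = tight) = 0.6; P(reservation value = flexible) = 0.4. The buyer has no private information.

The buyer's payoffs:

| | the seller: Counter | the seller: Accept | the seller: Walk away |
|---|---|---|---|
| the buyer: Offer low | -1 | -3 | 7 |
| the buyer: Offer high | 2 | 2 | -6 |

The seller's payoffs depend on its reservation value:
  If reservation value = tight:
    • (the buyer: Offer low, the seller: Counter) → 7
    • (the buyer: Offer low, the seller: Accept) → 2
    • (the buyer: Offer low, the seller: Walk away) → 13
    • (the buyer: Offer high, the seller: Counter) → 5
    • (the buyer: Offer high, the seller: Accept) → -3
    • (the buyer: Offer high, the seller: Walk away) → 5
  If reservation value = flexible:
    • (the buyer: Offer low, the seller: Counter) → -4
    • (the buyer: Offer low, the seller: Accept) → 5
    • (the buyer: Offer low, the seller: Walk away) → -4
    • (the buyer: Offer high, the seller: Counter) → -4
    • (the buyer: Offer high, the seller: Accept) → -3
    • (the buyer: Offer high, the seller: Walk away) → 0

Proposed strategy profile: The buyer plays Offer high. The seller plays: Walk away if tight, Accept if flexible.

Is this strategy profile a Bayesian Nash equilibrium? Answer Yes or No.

No

The buyer plays Offer high: E[Offer high] = 0.6·(-6) + 0.4·(2) = -2.8; E[Offer low] = 3. Not best-responding. ✗
The seller (reservation value tight), facing Offer high: Counter gives 5, Accept gives -3, Walk away gives 5. Proposed Walk away is best. ✓
The seller (reservation value flexible), facing Offer high: Counter gives -4, Accept gives -3, Walk away gives 0. Proposed Accept is not best — profitable deviation exists. ✗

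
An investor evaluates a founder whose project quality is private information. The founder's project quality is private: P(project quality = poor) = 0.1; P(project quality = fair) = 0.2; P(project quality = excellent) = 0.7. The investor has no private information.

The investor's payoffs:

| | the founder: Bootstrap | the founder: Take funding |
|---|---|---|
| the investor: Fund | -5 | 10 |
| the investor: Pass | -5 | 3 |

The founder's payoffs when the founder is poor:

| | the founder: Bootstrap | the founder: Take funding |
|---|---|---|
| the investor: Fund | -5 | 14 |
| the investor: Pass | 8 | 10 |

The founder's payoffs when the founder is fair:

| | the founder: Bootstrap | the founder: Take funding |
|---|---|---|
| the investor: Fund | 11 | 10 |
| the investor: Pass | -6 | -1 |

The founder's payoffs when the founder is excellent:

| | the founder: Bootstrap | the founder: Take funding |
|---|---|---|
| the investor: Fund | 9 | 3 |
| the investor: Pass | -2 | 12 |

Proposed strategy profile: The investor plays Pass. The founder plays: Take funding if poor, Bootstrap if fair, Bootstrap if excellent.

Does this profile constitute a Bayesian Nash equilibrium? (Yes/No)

A profile is a BNE iff every type of every player is best-responding given beliefs about the other side.
The investor plays Pass: E[Pass] = 0.1·(3) + 0.2·(-5) + 0.7·(-5) = -4.2; E[Fund] = -3.5. Not best-responding. ✗
The founder (project quality poor), facing Pass: Bootstrap gives 8, Take funding gives 10. Proposed Take funding is best. ✓
The founder (project quality fair), facing Pass: Bootstrap gives -6, Take funding gives -1. Proposed Bootstrap is not best — profitable deviation exists. ✗
The founder (project quality excellent), facing Pass: Bootstrap gives -2, Take funding gives 12. Proposed Bootstrap is not best — profitable deviation exists. ✗

No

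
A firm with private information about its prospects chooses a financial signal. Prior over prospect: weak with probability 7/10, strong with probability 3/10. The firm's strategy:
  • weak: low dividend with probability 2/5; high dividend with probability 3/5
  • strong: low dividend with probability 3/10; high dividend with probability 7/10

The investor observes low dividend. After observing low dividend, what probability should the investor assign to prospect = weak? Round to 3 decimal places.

0.757

Apply Bayes' rule using the sender's strategy as the likelihood.
P(low dividend) = (7/10)·(2/5) + (3/10)·(3/10) = 37/100
P(weak | low dividend) = ((7/10)·(2/5)) / (37/100) = (7/25) / (37/100) = 28/37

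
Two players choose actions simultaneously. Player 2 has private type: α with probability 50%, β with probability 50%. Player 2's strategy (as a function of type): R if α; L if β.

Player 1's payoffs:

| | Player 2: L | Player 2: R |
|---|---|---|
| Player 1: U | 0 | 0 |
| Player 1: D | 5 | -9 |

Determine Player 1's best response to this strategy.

E[U] = 0.5·(0) + 0.5·(0) = 0
E[D] = 0.5·(-9) + 0.5·(5) = -2
Best response: U (0 is the largest).

U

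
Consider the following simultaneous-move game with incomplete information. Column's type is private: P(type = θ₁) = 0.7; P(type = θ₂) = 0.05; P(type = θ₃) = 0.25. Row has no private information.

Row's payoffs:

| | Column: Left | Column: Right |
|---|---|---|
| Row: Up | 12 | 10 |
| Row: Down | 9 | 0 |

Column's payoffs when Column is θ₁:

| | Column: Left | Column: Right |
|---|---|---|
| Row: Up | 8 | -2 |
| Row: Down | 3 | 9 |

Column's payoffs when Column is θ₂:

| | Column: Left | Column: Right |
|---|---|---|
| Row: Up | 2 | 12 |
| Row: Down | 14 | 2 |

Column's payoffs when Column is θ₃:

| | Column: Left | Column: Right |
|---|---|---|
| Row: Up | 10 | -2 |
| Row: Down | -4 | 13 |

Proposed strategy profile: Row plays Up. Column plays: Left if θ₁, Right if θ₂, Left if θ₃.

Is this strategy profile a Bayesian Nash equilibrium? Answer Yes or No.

Yes

Row plays Up: E[Up] = 0.7·(12) + 0.05·(10) + 0.25·(12) = 11.9; E[Down] = 8.55. Best-responding. ✓
Column (type θ₁), facing Up: Left gives 8, Right gives -2. Proposed Left is best. ✓
Column (type θ₂), facing Up: Left gives 2, Right gives 12. Proposed Right is best. ✓
Column (type θ₃), facing Up: Left gives 10, Right gives -2. Proposed Left is best. ✓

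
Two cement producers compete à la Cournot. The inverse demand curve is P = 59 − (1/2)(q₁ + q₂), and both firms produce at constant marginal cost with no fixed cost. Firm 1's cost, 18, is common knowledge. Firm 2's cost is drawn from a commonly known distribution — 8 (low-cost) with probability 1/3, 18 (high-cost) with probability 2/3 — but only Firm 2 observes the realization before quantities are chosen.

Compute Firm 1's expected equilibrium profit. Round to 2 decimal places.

Type-c best response for Firm 2: q₂(c) = (59 − c) − q₁/2.
Firm 1 maximizes expected profit; its first-order condition is 59 − q₁ − (1/2)E[q₂] − 18 = 0.
Substituting E[q₂] and solving: E[c₂] = 14.6667, so q₁ = (59 − 2·18 + 14.6667)/(3/2) = 25.1111.
E[P] = 59 − (1/2)·(q₁ + E[q₂]) = 30.5556; Firm 1's expected profit = (E[P] − 18)·q₁ = (30.5556 − 18)·25.1111 = 315.284.

315.28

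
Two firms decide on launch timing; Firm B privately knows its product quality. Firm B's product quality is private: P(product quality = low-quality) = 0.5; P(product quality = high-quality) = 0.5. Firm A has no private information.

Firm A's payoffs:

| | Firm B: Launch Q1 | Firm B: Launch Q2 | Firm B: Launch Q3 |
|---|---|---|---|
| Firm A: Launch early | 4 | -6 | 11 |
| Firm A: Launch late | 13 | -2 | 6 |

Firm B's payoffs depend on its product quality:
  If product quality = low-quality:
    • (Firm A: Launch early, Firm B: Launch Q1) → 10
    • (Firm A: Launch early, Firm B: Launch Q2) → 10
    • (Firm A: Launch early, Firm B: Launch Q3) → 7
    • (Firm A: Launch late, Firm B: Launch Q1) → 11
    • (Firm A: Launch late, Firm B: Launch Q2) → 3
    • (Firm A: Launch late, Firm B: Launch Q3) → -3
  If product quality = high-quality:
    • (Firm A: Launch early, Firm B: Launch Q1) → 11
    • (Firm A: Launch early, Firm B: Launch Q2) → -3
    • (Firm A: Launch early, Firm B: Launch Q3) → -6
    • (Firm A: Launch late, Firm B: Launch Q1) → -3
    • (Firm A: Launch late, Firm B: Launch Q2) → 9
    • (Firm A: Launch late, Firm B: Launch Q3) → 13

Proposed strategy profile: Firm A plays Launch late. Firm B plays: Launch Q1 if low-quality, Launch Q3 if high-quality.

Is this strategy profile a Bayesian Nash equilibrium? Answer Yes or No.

A profile is a BNE iff every type of every player is best-responding given beliefs about the other side.
Firm A plays Launch late: E[Launch late] = 0.5·(13) + 0.5·(6) = 9.5; E[Launch early] = 7.5. Best-responding. ✓
Firm B (product quality low-quality), facing Launch late: Launch Q1 gives 11, Launch Q2 gives 3, Launch Q3 gives -3. Proposed Launch Q1 is best. ✓
Firm B (product quality high-quality), facing Launch late: Launch Q1 gives -3, Launch Q2 gives 9, Launch Q3 gives 13. Proposed Launch Q3 is best. ✓

Yes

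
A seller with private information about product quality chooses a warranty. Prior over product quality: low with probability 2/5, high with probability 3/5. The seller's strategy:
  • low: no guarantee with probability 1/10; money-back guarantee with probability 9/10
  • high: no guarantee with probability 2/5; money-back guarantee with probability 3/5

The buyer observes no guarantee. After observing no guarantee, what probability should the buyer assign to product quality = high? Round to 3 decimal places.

P(no guarantee) = (2/5)·(1/10) + (3/5)·(2/5) = 7/25
P(high | no guarantee) = ((3/5)·(2/5)) / (7/25) = (6/25) / (7/25) = 6/7

0.857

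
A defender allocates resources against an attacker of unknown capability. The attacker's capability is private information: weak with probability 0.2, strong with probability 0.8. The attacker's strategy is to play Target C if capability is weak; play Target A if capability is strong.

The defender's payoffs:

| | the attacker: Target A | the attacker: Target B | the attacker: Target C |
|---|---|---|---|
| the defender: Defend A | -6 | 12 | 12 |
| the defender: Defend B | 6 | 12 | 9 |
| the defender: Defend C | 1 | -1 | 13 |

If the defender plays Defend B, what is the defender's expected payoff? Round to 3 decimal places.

E[Defend B] = 0.2·9 + 0.8·6 = 1.8 + 4.8 = 6.6

6.600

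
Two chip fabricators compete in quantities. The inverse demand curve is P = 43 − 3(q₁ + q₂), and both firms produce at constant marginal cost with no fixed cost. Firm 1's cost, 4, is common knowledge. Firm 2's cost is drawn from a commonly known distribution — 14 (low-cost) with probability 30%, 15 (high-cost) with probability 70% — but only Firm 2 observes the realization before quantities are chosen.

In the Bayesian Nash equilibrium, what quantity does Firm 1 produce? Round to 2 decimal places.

5.52

Each type of Firm 2 best-responds to q₁; Firm 1 best-responds to the expected q₂ over Firm 2's types.
Firm 2 with cost c maximizes (43 − 3(q₁+q₂) − c)·q₂, giving q₂(c) = (43 − c − 3q₁)/6.
E[c₂] = 0.3·14 + 0.7·15 = 14.7
Firm 1's FOC against E[q₂] yields q₁ = (43 − 2·4 + E[c₂])/9 = (43 − 8 + 14.7)/9 = 5.52222.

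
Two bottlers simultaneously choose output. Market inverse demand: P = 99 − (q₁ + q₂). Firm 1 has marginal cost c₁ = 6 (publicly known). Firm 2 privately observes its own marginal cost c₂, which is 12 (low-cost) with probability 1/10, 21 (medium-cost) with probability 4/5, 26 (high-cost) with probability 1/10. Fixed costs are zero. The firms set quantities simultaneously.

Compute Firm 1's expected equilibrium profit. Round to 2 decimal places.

1286.42

Firm 2 with cost c maximizes (99 − (q₁+q₂) − c)·q₂, giving q₂(c) = (99 − c − q₁)/2.
E[c₂] = 1/10·12 + 4/5·21 + 1/10·26 = 20.6
Firm 1's FOC against E[q₂] yields q₁ = (99 − 2·6 + E[c₂])/3 = (99 − 12 + 20.6)/3 = 35.8667.
E[P] = 99 − (q₁ + E[q₂]) = 41.8667; Firm 1's expected profit = (E[P] − 6)·q₁ = (41.8667 − 6)·35.8667 = 1286.42.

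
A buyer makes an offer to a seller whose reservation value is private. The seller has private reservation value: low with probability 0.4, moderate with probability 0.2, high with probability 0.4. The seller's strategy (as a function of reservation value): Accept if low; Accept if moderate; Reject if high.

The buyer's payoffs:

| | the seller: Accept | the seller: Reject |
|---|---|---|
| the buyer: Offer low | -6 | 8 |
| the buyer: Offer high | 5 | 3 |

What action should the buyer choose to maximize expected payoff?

Compute the buyer's expected payoff for each action, taking the expectation over the seller's type.
E[Offer low] = 0.4·(-6) + 0.2·(-6) + 0.4·(8) = -0.4
E[Offer high] = 0.4·(5) + 0.2·(5) + 0.4·(3) = 4.2
Best response: Offer high (4.2 is the largest).

Offer high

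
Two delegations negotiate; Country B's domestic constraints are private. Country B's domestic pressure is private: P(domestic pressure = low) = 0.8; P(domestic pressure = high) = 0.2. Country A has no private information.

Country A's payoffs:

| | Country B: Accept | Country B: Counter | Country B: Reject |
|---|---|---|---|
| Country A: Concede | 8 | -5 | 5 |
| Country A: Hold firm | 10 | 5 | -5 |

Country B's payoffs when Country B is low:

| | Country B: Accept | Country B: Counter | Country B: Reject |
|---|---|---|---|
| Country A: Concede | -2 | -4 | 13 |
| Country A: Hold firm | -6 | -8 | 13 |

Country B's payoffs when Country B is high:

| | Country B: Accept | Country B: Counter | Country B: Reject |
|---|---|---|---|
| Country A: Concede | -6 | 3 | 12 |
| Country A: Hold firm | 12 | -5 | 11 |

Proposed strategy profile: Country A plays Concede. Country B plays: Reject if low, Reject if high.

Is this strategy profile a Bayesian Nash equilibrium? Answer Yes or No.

Yes

Country A plays Concede: E[Concede] = 0.8·(5) + 0.2·(5) = 5; E[Hold firm] = -5. Best-responding. ✓
Country B (domestic pressure low), facing Concede: Accept gives -2, Counter gives -4, Reject gives 13. Proposed Reject is best. ✓
Country B (domestic pressure high), facing Concede: Accept gives -6, Counter gives 3, Reject gives 12. Proposed Reject is best. ✓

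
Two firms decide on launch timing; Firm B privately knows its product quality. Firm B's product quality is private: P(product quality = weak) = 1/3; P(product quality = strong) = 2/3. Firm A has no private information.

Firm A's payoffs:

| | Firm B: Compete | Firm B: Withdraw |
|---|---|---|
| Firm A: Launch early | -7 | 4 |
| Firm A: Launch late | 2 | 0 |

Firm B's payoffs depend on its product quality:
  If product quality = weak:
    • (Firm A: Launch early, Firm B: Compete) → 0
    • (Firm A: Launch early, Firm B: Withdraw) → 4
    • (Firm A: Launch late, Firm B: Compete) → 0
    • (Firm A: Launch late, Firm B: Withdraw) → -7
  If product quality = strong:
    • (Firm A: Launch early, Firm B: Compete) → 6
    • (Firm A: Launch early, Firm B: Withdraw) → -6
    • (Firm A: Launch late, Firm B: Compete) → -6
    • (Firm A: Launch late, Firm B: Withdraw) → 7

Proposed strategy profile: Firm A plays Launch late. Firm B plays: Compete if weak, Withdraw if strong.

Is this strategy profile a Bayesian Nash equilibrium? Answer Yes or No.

Yes

A profile is a BNE iff every type of every player is best-responding given beliefs about the other side.
Firm A plays Launch late: E[Launch late] = 1/3·(2) + 2/3·(0) = 2/3; E[Launch early] = 1/3. Best-responding. ✓
Firm B (product quality weak), facing Launch late: Compete gives 0, Withdraw gives -7. Proposed Compete is best. ✓
Firm B (product quality strong), facing Launch late: Compete gives -6, Withdraw gives 7. Proposed Withdraw is best. ✓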